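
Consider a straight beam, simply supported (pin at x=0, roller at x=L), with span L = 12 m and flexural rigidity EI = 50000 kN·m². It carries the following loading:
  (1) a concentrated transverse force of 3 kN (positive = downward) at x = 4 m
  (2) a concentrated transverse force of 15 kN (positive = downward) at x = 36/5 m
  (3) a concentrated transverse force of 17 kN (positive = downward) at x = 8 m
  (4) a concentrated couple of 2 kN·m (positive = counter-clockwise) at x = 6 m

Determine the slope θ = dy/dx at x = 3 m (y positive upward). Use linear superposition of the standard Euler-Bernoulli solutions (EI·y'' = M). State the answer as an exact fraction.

Load 1 — point force P=3 kN at a=4 m (b=L-a=8):
  θ_1 = -Pb(L²-b²-3x²)/(6LEI)  [x≤a] = -3·8·(12²-8²-3·3²)/(6·12·50000) = -53/150000 rad
Load 2 — point force P=15 kN at a=36/5 m (b=L-a=24/5):
  θ_2 = -Pb(L²-b²-3x²)/(6LEI)  [x≤a] = -15·(24/5)·(12²-(24/5)²-3·3²)/(6·12·50000) = -2349/1250000 rad
Load 3 — point force P=17 kN at a=8 m (b=L-a=4):
  θ_3 = -Pb(L²-b²-3x²)/(6LEI)  [x≤a] = -17·4·(12²-4²-3·3²)/(6·12·50000) = -1717/900000 rad
Load 4 — applied couple M₀=2 kN·m at a=6 m (b=L-a=6):
  θ_4 = (M₀x²/(2L)+C₁)/EI  [x≤a] with C₁=M₀(3b²-L²)/(6L)=-1 = (2·3²/(2·12)+(-1))/50000 = -1/200000 rad
Superposition: θ = Σ θ_i = -186539/45000000 rad ≈ -0.004145 rad

θ(3) = -186539/45000000 rad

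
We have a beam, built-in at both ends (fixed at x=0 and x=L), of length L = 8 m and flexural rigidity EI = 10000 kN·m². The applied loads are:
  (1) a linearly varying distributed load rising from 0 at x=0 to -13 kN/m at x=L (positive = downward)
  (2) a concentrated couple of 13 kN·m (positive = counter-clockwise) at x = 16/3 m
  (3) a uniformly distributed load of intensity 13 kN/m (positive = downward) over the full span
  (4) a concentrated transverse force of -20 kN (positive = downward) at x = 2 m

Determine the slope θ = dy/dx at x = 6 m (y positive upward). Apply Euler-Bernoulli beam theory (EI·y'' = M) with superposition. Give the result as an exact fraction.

θ(6) = 157/75000 rad

Load 1 — triangular load w₀=-13 kN/m (0→w₀ over full span):
  θ_1 = -w₀(2x(L-x)(L-2x)(x+2L)+x²(L-x)²)/(120LEI) = -(-13)·(2·6·(8-6)·(8-2·6)·(6+2·8)+6²·(8-6)²)/(120·8·10000) = -533/200000 rad
Load 2 — applied couple M₀=13 kN·m at a=16/3 m (b=L-a=8/3):
  θ_2 = (R_Ax²/2 - M_Ax - M₀(x-a))/EI  [x>a] with R_A=13/6, M_A=13/3 = ((13/6)·6²/2 - (13/3)·6 - 13·(6-(16/3)))/10000 = 13/30000 rad
Load 3 — uniform load w=13 kN/m over full span:
  θ_3 = -wx(L-x)(L-2x)/(12EI) = -13·6·(8-6)·(8-2·6)/(12·10000) = 13/2500 rad
Load 4 — point force P=-20 kN at a=2 m (b=L-a=6):
  θ_4 = Pa²(L-x)(2bL-(3b+a)(L-x))/(2L³EI)  [x>a] = (-20)·2²·(8-6)·(2·6·8-(3·6+2)·(8-6))/(2·8³·10000) = -7/8000 rad
Superposition: θ = Σ θ_i = 157/75000 rad ≈ 0.002093 rad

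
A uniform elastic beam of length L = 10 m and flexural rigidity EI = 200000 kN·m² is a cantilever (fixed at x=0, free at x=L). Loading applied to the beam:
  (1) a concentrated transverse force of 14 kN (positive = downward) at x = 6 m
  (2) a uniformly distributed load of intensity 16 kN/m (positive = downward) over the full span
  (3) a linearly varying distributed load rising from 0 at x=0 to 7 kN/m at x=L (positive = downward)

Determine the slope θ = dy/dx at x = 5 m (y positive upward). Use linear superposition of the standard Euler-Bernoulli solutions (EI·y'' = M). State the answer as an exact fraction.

Load 1 — point force P=14 kN at a=6 m (b=L-a=4):
  θ_1 = -Px(2a-x)/(2EI)  [x≤a] = -14·5·(2·6-5)/(2·200000) = -49/40000 rad
Load 2 — uniform load w=16 kN/m over full span:
  θ_2 = -wx(x²-3Lx+3L²)/(6EI) = -16·5·(5²-3·10·5+3·10²)/(6·200000) = -7/600 rad
Load 3 — triangular load w₀=7 kN/m (0→w₀ over full span):
  θ_3 = (w₀Lx²/4-w₀L²x/3-w₀x⁴/(24L))/EI = (7·10·5²/4-7·10²·5/3-7·5⁴/(24·10))/200000 = -287/76800 rad
Superposition: θ = Σ θ_i = -31927/1920000 rad ≈ -0.016629 rad

θ(5) = -31927/1920000 rad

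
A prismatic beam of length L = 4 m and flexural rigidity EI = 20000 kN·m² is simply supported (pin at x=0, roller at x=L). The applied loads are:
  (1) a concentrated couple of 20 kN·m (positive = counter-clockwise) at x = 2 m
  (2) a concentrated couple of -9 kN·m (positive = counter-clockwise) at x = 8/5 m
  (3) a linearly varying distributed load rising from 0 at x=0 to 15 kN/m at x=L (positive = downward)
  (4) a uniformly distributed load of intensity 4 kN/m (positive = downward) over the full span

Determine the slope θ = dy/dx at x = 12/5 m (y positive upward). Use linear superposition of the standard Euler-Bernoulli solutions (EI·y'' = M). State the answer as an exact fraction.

θ(12/5) = 107/187500 rad

Load 1 — applied couple M₀=20 kN·m at a=2 m (b=L-a=2):
  θ_1 = (M₀x²/(2L)-M₀(x-a)+C₁)/EI  [x>a] with C₁=M₀(3b²-L²)/(6L)=-10/3 = (20·(12/5)²/(2·4)-20·((12/5)-2)+(-10/3))/20000 = 23/150000 rad
Load 2 — applied couple M₀=-9 kN·m at a=8/5 m (b=L-a=12/5):
  θ_2 = (M₀x²/(2L)-M₀(x-a)+C₁)/EI  [x>a] with C₁=M₀(3b²-L²)/(6L)=-12/25 = ((-9)·(12/5)²/(2·4)-(-9)·((12/5)-(8/5))+(-12/25))/20000 = 3/250000 rad
Load 3 — triangular load w₀=15 kN/m (0→w₀ over full span):
  θ_3 = -w₀(7L⁴-30L²x²+15x⁴)/(360LEI) = -15·(7·4⁴-30·4²·(12/5)²+15·(12/5)⁴)/(360·4·20000) = 58/234375 rad
Load 4 — uniform load w=4 kN/m over full span:
  θ_4 = -w(L³-6Lx²+4x³)/(24EI) = -4·(4³-6·4·(12/5)²+4·(12/5)³)/(24·20000) = 37/234375 rad
Superposition: θ = Σ θ_i = 107/187500 rad ≈ 0.000571 rad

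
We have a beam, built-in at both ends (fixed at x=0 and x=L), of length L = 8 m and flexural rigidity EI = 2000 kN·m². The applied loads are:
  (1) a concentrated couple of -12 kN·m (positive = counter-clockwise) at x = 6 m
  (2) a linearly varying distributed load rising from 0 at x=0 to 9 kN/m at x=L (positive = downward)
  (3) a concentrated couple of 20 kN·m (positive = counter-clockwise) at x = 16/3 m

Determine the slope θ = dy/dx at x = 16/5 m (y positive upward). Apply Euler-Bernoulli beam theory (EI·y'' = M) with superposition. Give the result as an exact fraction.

θ(16/5) = -5609/937500 rad

Load 1 — applied couple M₀=-12 kN·m at a=6 m (b=L-a=2):
  θ_1 = (R_Ax²/2 - M_Ax)/EI  [x≤a] with R_A=-27/16, M_A=-15/4 = ((-27/16)·(16/5)²/2 - (-15/4)·(16/5))/2000 = 21/12500 rad
Load 2 — triangular load w₀=9 kN/m (0→w₀ over full span):
  θ_2 = -w₀(2x(L-x)(L-2x)(x+2L)+x²(L-x)²)/(120LEI) = -9·(2·(16/5)·(8-(16/5))·(8-2·(16/5))·((16/5)+2·8)+(16/5)²·(8-(16/5))²)/(120·8·2000) = -432/78125 rad
Load 3 — applied couple M₀=20 kN·m at a=16/3 m (b=L-a=8/3):
  θ_3 = (R_Ax²/2 - M_Ax)/EI  [x≤a] with R_A=10/3, M_A=20/3 = ((10/3)·(16/5)²/2 - (20/3)·(16/5))/2000 = -4/1875 rad
Superposition: θ = Σ θ_i = -5609/937500 rad ≈ -0.005983 rad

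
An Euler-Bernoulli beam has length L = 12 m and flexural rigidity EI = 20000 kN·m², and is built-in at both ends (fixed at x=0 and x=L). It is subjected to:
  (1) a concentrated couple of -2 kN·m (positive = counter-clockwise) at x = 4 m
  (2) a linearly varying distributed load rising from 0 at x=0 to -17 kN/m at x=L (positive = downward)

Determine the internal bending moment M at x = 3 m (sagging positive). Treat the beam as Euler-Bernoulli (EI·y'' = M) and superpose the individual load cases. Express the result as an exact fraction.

M(3) = -539/120 kN·m

Load 1 — applied couple M₀=-2 kN·m at a=4 m (b=L-a=8):
  M_1 = R_Ax - M_A  [x≤a] with R_A=-2/9, M_A=0 = (-2/9)·3 - 0 = -2/3 kN·m
Load 2 — triangular load w₀=-17 kN/m (0→w₀ over full span):
  M_2 = 3w₀Lx/20 - w₀L²/30 - w₀x³/(6L) = 3·(-17)·12·3/20 - (-17)·12²/30 - (-17)·3³/(6·12) = -153/40 kN·m
Superposition: M = Σ M_i = -539/120 kN·m ≈ -4.491667 kN·m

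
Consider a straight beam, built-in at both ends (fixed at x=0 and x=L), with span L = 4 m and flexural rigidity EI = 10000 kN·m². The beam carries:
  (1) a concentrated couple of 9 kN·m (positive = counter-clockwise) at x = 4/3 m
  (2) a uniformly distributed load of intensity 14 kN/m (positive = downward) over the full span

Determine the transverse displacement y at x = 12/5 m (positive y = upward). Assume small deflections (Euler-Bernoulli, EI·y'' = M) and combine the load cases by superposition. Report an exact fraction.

y(12/5) = -266/390625 m

Load 1 — applied couple M₀=9 kN·m at a=4/3 m (b=L-a=8/3):
  y_1 = (R_Ax³/6 - M_Ax²/2 - M₀(x-a)²/2)/EI  [x>a] with R_A=3, M_A=0 = (3·(12/5)³/6 - 0·(12/5)²/2 - 9·((12/5)-(4/3))²/2)/10000 = 14/78125 m
Load 2 — uniform load w=14 kN/m over full span:
  y_2 = -wx²(L-x)²/(24EI) = -14·(12/5)²·(4-(12/5))²/(24·10000) = -336/390625 m
Superposition: y = Σ y_i = -266/390625 m ≈ -0.000681 m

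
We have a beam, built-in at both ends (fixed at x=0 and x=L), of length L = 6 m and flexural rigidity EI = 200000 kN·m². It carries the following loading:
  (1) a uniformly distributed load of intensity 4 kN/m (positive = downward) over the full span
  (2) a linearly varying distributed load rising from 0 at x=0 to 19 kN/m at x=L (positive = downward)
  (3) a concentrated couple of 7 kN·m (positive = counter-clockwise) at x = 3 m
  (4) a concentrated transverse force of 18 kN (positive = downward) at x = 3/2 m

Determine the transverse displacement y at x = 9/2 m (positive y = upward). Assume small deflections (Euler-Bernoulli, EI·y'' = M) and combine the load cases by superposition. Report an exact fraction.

Load 1 — uniform load w=4 kN/m over full span:
  y_1 = -wx²(L-x)²/(24EI) = -4·(9/2)²·(6-(9/2))²/(24·200000) = -243/6400000 m
Load 2 — triangular load w₀=19 kN/m (0→w₀ over full span):
  y_2 = -w₀x²(L-x)²(x+2L)/(120LEI) = -19·(9/2)²·(6-(9/2))²·((9/2)+2·6)/(120·6·200000) = -50787/512000000 m
Load 3 — applied couple M₀=7 kN·m at a=3 m (b=L-a=3):
  y_3 = (R_Ax³/6 - M_Ax²/2 - M₀(x-a)²/2)/EI  [x>a] with R_A=7/4, M_A=7/4 = ((7/4)·(9/2)³/6 - (7/4)·(9/2)²/2 - 7·((9/2)-3)²/2)/200000 = 63/12800000 m
Load 4 — point force P=18 kN at a=3/2 m (b=L-a=9/2):
  y_4 = -Pa²(L-x)²(3bL-(3b+a)(L-x))/(6L³EI)  [x>a] = -18·(3/2)²·(6-(9/2))²·(3·(9/2)·6-(3·(9/2)+(3/2))·(6-(9/2)))/(6·6³·200000) = -1053/51200000 m
Superposition: y = Σ y_i = -78237/512000000 m ≈ -0.000153 m

y(9/2) = -78237/512000000 m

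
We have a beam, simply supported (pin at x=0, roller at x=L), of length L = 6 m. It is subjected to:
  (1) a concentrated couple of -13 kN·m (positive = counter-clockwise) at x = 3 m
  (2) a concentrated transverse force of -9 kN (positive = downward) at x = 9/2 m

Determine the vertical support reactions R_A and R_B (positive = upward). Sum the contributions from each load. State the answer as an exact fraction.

Load 1 — applied couple M₀=-13 kN·m at a=3 m (b=L-a=3):
  R_A = M₀/L = (-13)/6 = -13/6 kN
  R_B = -M₀/L = -(-13)/6 = 13/6 kN
Load 2 — point force P=-9 kN at a=9/2 m (b=L-a=3/2):
  R_A = Pb/L = (-9)·(3/2)/6 = -9/4 kN
  R_B = Pa/L = (-9)·(9/2)/6 = -27/4 kN
Superposition: R_A = -53/12 kN, R_B = -55/12 kN

R_A = -53/12 kN, R_B = -55/12 kN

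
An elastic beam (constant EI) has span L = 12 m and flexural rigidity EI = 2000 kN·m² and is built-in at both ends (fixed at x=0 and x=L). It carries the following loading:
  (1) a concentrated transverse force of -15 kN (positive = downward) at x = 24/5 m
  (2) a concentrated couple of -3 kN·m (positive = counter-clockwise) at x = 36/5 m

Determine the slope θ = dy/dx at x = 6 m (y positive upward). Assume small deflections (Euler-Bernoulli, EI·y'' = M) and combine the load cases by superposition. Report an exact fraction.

Load 1 — point force P=-15 kN at a=24/5 m (b=L-a=36/5):
  θ_1 = Pa²(L-x)(2bL-(3b+a)(L-x))/(2L³EI)  [x>a] = (-15)·(24/5)²·(12-6)·(2·(36/5)·12-(3·(36/5)+(24/5))·(12-6))/(2·12³·2000) = -27/6250 rad
Load 2 — applied couple M₀=-3 kN·m at a=36/5 m (b=L-a=24/5):
  θ_2 = (R_Ax²/2 - M_Ax)/EI  [x≤a] with R_A=-9/25, M_A=-24/25 = ((-9/25)·6²/2 - (-24/25)·6)/2000 = -9/25000 rad
Superposition: θ = Σ θ_i = -117/25000 rad ≈ -0.004680 rad

θ(6) = -117/25000 rad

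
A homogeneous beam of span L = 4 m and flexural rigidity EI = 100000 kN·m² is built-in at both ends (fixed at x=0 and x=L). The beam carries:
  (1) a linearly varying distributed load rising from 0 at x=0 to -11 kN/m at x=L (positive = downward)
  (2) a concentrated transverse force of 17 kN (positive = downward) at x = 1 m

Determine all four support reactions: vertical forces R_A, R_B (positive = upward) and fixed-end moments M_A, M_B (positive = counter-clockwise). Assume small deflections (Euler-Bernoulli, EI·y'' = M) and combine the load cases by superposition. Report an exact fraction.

R_A = 1239/160 kN, M_A = 887/240 kN·m, R_B = -2039/160 kN, M_B = 449/80 kN·m

Load 1 — triangular load w₀=-11 kN/m (0→w₀ over full span):
  R_A = 3w₀L/20 = 3·(-11)·4/20 = -33/5 kN
  M_A = w₀L²/30 = (-11)·4²/30 = -88/15 kN·m
  R_B = 7w₀L/20 = 7·(-11)·4/20 = -77/5 kN
  M_B = -w₀L²/20 = -(-11)·4²/20 = 44/5 kN·m
Load 2 — point force P=17 kN at a=1 m (b=L-a=3):
  R_A = Pb²(3a+b)/L³ = 17·3²·(3·1+3)/4³ = 459/32 kN
  M_A = Pab²/L² = 17·1·3²/4² = 153/16 kN·m
  R_B = Pa²(a+3b)/L³ = 17·1²·(1+3·3)/4³ = 85/32 kN
  M_B = -Pa²b/L² = -17·1²·3/4² = -51/16 kN·m
Superposition: R_A = 1239/160 kN, M_A = 887/240 kN·m, R_B = -2039/160 kN, M_B = 449/80 kN·m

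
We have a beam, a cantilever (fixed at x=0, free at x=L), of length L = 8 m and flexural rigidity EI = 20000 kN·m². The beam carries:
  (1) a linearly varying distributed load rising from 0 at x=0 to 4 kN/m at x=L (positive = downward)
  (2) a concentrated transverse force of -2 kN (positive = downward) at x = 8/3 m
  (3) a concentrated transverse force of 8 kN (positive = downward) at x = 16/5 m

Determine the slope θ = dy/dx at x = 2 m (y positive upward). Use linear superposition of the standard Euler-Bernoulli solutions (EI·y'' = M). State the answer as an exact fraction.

θ(2) = -2513/300000 rad

Load 1 — triangular load w₀=4 kN/m (0→w₀ over full span):
  θ_1 = (w₀Lx²/4-w₀L²x/3-w₀x⁴/(24L))/EI = (4·8·2²/4-4·8²·2/3-4·2⁴/(24·8))/20000 = -139/20000 rad
Load 2 — point force P=-2 kN at a=8/3 m (b=L-a=16/3):
  θ_2 = -Px(2a-x)/(2EI)  [x≤a] = -(-2)·2·(2·(8/3)-2)/(2·20000) = 1/3000 rad
Load 3 — point force P=8 kN at a=16/5 m (b=L-a=24/5):
  θ_3 = -Px(2a-x)/(2EI)  [x≤a] = -8·2·(2·(16/5)-2)/(2·20000) = -11/6250 rad
Superposition: θ = Σ θ_i = -2513/300000 rad ≈ -0.008377 rad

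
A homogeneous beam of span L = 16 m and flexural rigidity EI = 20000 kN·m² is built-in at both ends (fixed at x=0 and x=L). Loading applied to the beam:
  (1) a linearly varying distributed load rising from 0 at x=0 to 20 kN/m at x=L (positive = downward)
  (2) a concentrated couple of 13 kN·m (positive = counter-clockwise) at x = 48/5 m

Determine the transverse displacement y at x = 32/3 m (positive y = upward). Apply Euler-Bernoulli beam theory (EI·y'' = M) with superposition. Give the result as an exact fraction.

y(32/3) = -823412/11390625 m

Load 1 — triangular load w₀=20 kN/m (0→w₀ over full span):
  y_1 = -w₀x²(L-x)²(x+2L)/(120LEI) = -20·(32/3)²·(16-(32/3))²·((32/3)+2·16)/(120·16·20000) = -32768/455625 m
Load 2 — applied couple M₀=13 kN·m at a=48/5 m (b=L-a=32/5):
  y_2 = (R_Ax³/6 - M_Ax²/2 - M₀(x-a)²/2)/EI  [x>a] with R_A=117/100, M_A=104/25 = ((117/100)·(32/3)³/6 - (104/25)·(32/3)²/2 - 13·((32/3)-(48/5))²/2)/20000 = -52/140625 m
Superposition: y = Σ y_i = -823412/11390625 m ≈ -0.072289 m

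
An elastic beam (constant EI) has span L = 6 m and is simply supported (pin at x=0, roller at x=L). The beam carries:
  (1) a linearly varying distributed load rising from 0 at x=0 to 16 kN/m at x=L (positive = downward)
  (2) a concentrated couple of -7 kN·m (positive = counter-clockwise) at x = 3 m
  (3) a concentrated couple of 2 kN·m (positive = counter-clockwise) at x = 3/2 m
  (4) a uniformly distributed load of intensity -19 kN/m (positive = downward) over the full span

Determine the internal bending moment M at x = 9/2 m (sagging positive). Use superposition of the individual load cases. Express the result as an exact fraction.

M(9/2) = -251/8 kN·m

Load 1 — triangular load w₀=16 kN/m (0→w₀ over full span):
  M_1 = w₀Lx/6 - w₀x³/(6L) = 16·6·(9/2)/6 - 16·(9/2)³/(6·6) = 63/2 kN·m
Load 2 — applied couple M₀=-7 kN·m at a=3 m (b=L-a=3):
  M_2 = M₀x/L - M₀  [x>a] = (-7)·(9/2)/6 - (-7) = 7/4 kN·m
Load 3 — applied couple M₀=2 kN·m at a=3/2 m (b=L-a=9/2):
  M_3 = M₀x/L - M₀  [x>a] = 2·(9/2)/6 - 2 = -1/2 kN·m
Load 4 — uniform load w=-19 kN/m over full span:
  M_4 = wx(L-x)/2 = (-19)·(9/2)·(6-(9/2))/2 = -513/8 kN·m
Superposition: M = Σ M_i = -251/8 kN·m ≈ -31.375000 kN·m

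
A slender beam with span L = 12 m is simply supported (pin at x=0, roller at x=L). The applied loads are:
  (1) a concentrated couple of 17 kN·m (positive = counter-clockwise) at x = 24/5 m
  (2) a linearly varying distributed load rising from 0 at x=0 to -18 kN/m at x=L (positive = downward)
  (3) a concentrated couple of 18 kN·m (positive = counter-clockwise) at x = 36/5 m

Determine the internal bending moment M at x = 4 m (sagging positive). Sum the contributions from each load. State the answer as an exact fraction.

M(4) = -349/3 kN·m

Load 1 — applied couple M₀=17 kN·m at a=24/5 m (b=L-a=36/5):
  M_1 = M₀x/L  [x≤a] = 17·4/12 = 17/3 kN·m
Load 2 — triangular load w₀=-18 kN/m (0→w₀ over full span):
  M_2 = w₀Lx/6 - w₀x³/(6L) = (-18)·12·4/6 - (-18)·4³/(6·12) = -128 kN·m
Load 3 — applied couple M₀=18 kN·m at a=36/5 m (b=L-a=24/5):
  M_3 = M₀x/L  [x≤a] = 18·4/12 = 6 kN·m
Superposition: M = Σ M_i = -349/3 kN·m ≈ -116.333333 kN·m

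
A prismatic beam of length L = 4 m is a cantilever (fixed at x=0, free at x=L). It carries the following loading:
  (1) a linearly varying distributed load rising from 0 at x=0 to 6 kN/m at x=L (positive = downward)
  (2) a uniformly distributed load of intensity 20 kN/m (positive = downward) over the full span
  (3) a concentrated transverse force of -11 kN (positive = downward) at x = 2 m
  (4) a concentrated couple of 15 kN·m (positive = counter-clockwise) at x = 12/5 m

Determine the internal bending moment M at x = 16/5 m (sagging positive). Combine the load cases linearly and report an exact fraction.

Load 1 — triangular load w₀=6 kN/m (0→w₀ over full span):
  M_1 = w₀Lx/2 - w₀L²/3 - w₀x³/(6L) = 6·4·(16/5)/2 - 6·4²/3 - 6·(16/5)³/(6·4) = -224/125 kN·m
Load 2 — uniform load w=20 kN/m over full span:
  M_2 = -w(L-x)²/2 = -20·(4-(16/5))²/2 = -32/5 kN·m
Load 3 — point force P=-11 kN at a=2 m (b=L-a=2):
  M_3 = 0  [x>a] = 0 kN·m
Load 4 — applied couple M₀=15 kN·m at a=12/5 m (b=L-a=8/5):
  M_4 = 0  [x>a] = 0 kN·m
Superposition: M = Σ M_i = -1024/125 kN·m ≈ -8.192000 kN·m

M(16/5) = -1024/125 kN·m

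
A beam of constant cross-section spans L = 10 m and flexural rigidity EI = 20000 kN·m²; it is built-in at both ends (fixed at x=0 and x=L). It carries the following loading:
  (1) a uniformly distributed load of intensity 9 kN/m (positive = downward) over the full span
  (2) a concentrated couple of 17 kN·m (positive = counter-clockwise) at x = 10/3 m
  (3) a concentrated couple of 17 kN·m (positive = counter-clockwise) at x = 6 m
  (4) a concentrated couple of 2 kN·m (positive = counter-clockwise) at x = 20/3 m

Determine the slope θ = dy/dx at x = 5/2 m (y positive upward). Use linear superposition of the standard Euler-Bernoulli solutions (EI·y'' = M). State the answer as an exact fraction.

Load 1 — uniform load w=9 kN/m over full span:
  θ_1 = -wx(L-x)(L-2x)/(12EI) = -9·(5/2)·(10-(5/2))·(10-2·(5/2))/(12·20000) = -9/2560 rad
Load 2 — applied couple M₀=17 kN·m at a=10/3 m (b=L-a=20/3):
  θ_2 = (R_Ax²/2 - M_Ax)/EI  [x≤a] with R_A=34/15, M_A=0 = ((34/15)·(5/2)²/2 - 0·(5/2))/20000 = 17/48000 rad
Load 3 — applied couple M₀=17 kN·m at a=6 m (b=L-a=4):
  θ_3 = (R_Ax²/2 - M_Ax)/EI  [x≤a] with R_A=306/125, M_A=136/25 = ((306/125)·(5/2)²/2 - (136/25)·(5/2))/20000 = -119/400000 rad
Load 4 — applied couple M₀=2 kN·m at a=20/3 m (b=L-a=10/3):
  θ_4 = (R_Ax²/2 - M_Ax)/EI  [x≤a] with R_A=4/15, M_A=2/3 = ((4/15)·(5/2)²/2 - (2/3)·(5/2))/20000 = -1/24000 rad
Superposition: θ = Σ θ_i = -5601/1600000 rad ≈ -0.003501 rad

θ(5/2) = -5601/1600000 rad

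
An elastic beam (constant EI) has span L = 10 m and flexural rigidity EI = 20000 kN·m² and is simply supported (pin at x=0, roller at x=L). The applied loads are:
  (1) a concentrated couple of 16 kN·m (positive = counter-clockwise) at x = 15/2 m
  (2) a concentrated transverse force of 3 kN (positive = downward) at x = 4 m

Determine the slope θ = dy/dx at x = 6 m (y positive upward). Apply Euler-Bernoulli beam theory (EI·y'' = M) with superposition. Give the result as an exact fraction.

θ(6) = 43/60000 rad

Load 1 — applied couple M₀=16 kN·m at a=15/2 m (b=L-a=5/2):
  θ_1 = (M₀x²/(2L)+C₁)/EI  [x≤a] with C₁=M₀(3b²-L²)/(6L)=-65/3 = (16·6²/(2·10)+(-65/3))/20000 = 107/300000 rad
Load 2 — point force P=3 kN at a=4 m (b=L-a=6):
  θ_2 = -Pa(2L²-6Lx+3x²+a²)/(6LEI)  [x>a] = -3·4·(2·10²-6·10·6+3·6²+4²)/(6·10·20000) = 9/25000 rad
Superposition: θ = Σ θ_i = 43/60000 rad ≈ 0.000717 rad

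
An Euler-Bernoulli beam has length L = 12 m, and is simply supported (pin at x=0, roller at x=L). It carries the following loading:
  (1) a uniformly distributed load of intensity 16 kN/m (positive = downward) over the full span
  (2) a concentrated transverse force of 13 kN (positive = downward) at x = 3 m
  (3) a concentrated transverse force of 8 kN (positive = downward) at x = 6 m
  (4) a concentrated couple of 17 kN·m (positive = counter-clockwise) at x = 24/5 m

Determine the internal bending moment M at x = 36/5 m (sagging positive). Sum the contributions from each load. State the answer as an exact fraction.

M(36/5) = 7612/25 kN·m

Load 1 — uniform load w=16 kN/m over full span:
  M_1 = wx(L-x)/2 = 16·(36/5)·(12-(36/5))/2 = 6912/25 kN·m
Load 2 — point force P=13 kN at a=3 m (b=L-a=9):
  M_2 = Pa(L-x)/L  [x>a] = 13·3·(12-(36/5))/12 = 78/5 kN·m
Load 3 — point force P=8 kN at a=6 m (b=L-a=6):
  M_3 = Pa(L-x)/L  [x>a] = 8·6·(12-(36/5))/12 = 96/5 kN·m
Load 4 — applied couple M₀=17 kN·m at a=24/5 m (b=L-a=36/5):
  M_4 = M₀x/L - M₀  [x>a] = 17·(36/5)/12 - 17 = -34/5 kN·m
Superposition: M = Σ M_i = 7612/25 kN·m ≈ 304.480000 kN·m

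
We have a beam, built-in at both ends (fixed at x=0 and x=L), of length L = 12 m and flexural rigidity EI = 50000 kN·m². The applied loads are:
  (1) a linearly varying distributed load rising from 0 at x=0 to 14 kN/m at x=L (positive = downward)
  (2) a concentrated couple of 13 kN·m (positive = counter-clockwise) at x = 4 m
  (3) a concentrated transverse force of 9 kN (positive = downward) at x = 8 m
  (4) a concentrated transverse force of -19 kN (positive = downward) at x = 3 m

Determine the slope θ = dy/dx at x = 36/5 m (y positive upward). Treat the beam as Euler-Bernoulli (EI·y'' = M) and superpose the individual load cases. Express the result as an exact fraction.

Load 1 — triangular load w₀=14 kN/m (0→w₀ over full span):
  θ_1 = -w₀(2x(L-x)(L-2x)(x+2L)+x²(L-x)²)/(120LEI) = -14·(2·(36/5)·(12-(36/5))·(12-2·(36/5))·((36/5)+2·12)+(36/5)²·(12-(36/5))²)/(120·12·50000) = 1512/1953125 rad
Load 2 — applied couple M₀=13 kN·m at a=4 m (b=L-a=8):
  θ_2 = (R_Ax²/2 - M_Ax - M₀(x-a))/EI  [x>a] with R_A=13/9, M_A=0 = ((13/9)·(36/5)²/2 - 0·(36/5) - 13·((36/5)-4))/50000 = -13/156250 rad
Load 3 — point force P=9 kN at a=8 m (b=L-a=4):
  θ_3 = -Pb²x(2aL-(3a+b)x)/(2L³EI)  [x≤a] = -9·4²·(36/5)·(2·8·12-(3·8+4)·(36/5))/(2·12³·50000) = 9/156250 rad
Load 4 — point force P=-19 kN at a=3 m (b=L-a=9):
  θ_4 = Pa²(L-x)(2bL-(3b+a)(L-x))/(2L³EI)  [x>a] = (-19)·3²·(12-(36/5))·(2·9·12-(3·9+3)·(12-(36/5)))/(2·12³·50000) = -171/500000 rad
Superposition: θ = Σ θ_i = 25409/62500000 rad ≈ 0.000407 rad

θ(36/5) = 25409/62500000 rad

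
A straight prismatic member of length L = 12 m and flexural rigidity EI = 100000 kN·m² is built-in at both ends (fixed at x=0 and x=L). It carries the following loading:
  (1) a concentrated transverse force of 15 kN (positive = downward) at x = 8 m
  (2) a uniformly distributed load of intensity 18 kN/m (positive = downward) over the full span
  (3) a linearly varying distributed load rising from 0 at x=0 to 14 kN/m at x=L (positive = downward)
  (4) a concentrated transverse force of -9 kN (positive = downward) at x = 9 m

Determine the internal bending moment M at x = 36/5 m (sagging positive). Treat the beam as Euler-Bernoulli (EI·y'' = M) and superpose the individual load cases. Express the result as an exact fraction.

Load 1 — point force P=15 kN at a=8 m (b=L-a=4):
  M_1 = Pb²(3a+b)x/L³ - Pab²/L²  [x≤a] = 15·4²·(3·8+4)·(36/5)/12³ - 15·8·4²/12² = 44/3 kN·m
Load 2 — uniform load w=18 kN/m over full span:
  M_2 = wLx/2 - wL²/12 - wx²/2 = 18·12·(36/5)/2 - 18·12²/12 - 18·(36/5)²/2 = 2376/25 kN·m
Load 3 — triangular load w₀=14 kN/m (0→w₀ over full span):
  M_3 = 3w₀Lx/20 - w₀L²/30 - w₀x³/(6L) = 3·14·12·(36/5)/20 - 14·12²/30 - 14·(36/5)³/(6·12) = 5208/125 kN·m
Load 4 — point force P=-9 kN at a=9 m (b=L-a=3):
  M_4 = Pb²(3a+b)x/L³ - Pab²/L²  [x≤a] = (-9)·3²·(3·9+3)·(36/5)/12³ - (-9)·9·3²/12² = -81/16 kN·m
Superposition: M = Σ M_i = 877849/6000 kN·m ≈ 146.308167 kN·m

M(36/5) = 877849/6000 kN·m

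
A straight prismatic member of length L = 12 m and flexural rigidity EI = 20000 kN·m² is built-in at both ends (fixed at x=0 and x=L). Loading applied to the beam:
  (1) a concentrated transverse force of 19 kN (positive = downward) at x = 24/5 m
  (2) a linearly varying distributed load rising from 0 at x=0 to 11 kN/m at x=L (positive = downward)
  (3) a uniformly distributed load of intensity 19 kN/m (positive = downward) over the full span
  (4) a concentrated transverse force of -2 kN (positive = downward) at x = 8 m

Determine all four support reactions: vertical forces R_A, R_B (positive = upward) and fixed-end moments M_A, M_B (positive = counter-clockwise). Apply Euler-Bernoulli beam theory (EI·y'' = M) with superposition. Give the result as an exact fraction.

R_A = 491378/3375 kN, M_A = 350836/1125 kN·m, R_B = 558247/3375 kN, M_B = -366224/1125 kN·m

Load 1 — point force P=19 kN at a=24/5 m (b=L-a=36/5):
  R_A = Pb²(3a+b)/L³ = 19·(36/5)²·(3·(24/5)+(36/5))/12³ = 1539/125 kN
  M_A = Pab²/L² = 19·(24/5)·(36/5)²/12² = 4104/125 kN·m
  R_B = Pa²(a+3b)/L³ = 19·(24/5)²·((24/5)+3·(36/5))/12³ = 836/125 kN
  M_B = -Pa²b/L² = -19·(24/5)²·(36/5)/12² = -2736/125 kN·m
Load 2 — triangular load w₀=11 kN/m (0→w₀ over full span):
  R_A = 3w₀L/20 = 3·11·12/20 = 99/5 kN
  M_A = w₀L²/30 = 11·12²/30 = 264/5 kN·m
  R_B = 7w₀L/20 = 7·11·12/20 = 231/5 kN
  M_B = -w₀L²/20 = -11·12²/20 = -396/5 kN·m
Load 3 — uniform load w=19 kN/m over full span:
  R_A = wL/2 = 19·12/2 = 114 kN
  M_A = wL²/12 = 19·12²/12 = 228 kN·m
  R_B = wL/2 = 19·12/2 = 114 kN
  M_B = -wL²/12 = -19·12²/12 = -228 kN·m
Load 4 — point force P=-2 kN at a=8 m (b=L-a=4):
  R_A = Pb²(3a+b)/L³ = (-2)·4²·(3·8+4)/12³ = -14/27 kN
  M_A = Pab²/L² = (-2)·8·4²/12² = -16/9 kN·m
  R_B = Pa²(a+3b)/L³ = (-2)·8²·(8+3·4)/12³ = -40/27 kN
  M_B = -Pa²b/L² = -(-2)·8²·4/12² = 32/9 kN·m
Superposition: R_A = 491378/3375 kN, M_A = 350836/1125 kN·m, R_B = 558247/3375 kN, M_B = -366224/1125 kN·m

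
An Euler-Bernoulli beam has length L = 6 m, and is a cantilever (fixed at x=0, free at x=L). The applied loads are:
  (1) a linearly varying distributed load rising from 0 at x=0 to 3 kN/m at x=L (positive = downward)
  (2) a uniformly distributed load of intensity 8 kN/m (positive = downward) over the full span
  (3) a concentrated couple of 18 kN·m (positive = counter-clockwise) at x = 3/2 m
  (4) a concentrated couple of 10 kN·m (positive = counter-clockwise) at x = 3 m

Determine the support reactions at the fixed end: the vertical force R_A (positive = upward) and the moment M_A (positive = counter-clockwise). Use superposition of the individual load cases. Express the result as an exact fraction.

R_A = 57 kN, M_A = 152 kN·m

Load 1 — triangular load w₀=3 kN/m (0→w₀ over full span):
  R_A = w₀L/2 = 3·6/2 = 9 kN
  M_A = w₀L²/3 = 3·6²/3 = 36 kN·m
Load 2 — uniform load w=8 kN/m over full span:
  R_A = wL = 8·6 = 48 kN
  M_A = wL²/2 = 8·6²/2 = 144 kN·m
Load 3 — applied couple M₀=18 kN·m at a=3/2 m (b=L-a=9/2):
  R_A = 0 kN
  M_A = -M₀ = -18 kN·m
Load 4 — applied couple M₀=10 kN·m at a=3 m (b=L-a=3):
  R_A = 0 kN
  M_A = -M₀ = -10 kN·m
Superposition: R_A = 57 kN, M_A = 152 kN·m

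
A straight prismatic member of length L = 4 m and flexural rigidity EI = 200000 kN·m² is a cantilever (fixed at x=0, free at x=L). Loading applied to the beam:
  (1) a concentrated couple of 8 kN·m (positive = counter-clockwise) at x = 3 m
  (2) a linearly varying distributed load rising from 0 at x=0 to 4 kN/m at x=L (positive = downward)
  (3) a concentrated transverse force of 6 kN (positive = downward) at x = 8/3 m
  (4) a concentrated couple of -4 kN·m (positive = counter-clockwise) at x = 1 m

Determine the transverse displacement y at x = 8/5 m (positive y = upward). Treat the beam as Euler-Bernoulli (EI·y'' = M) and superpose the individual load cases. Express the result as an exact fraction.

y(8/5) = -761173/4687500000 m

Load 1 — applied couple M₀=8 kN·m at a=3 m (b=L-a=1):
  y_1 = M₀x²/(2EI)  [x≤a] = 8·(8/5)²/(2·200000) = 4/78125 m
Load 2 — triangular load w₀=4 kN/m (0→w₀ over full span):
  y_2 = (w₀Lx³/12-w₀L²x²/6-w₀x⁵/(120L))/EI = (4·4·(8/5)³/12-4·4²·(8/5)²/6-4·(8/5)⁵/(120·4))/200000 = -16064/146484375 m
Load 3 — point force P=6 kN at a=8/3 m (b=L-a=4/3):
  y_3 = -Px²(3a-x)/(6EI)  [x≤a] = -6·(8/5)²·(3·(8/3)-(8/5))/(6·200000) = -32/390625 m
Load 4 — applied couple M₀=-4 kN·m at a=1 m (b=L-a=3):
  y_4 = M₀a(2x-a)/(2EI)  [x>a] = (-4)·1·(2·(8/5)-1)/(2·200000) = -11/500000 m
Superposition: y = Σ y_i = -761173/4687500000 m ≈ -0.000162 m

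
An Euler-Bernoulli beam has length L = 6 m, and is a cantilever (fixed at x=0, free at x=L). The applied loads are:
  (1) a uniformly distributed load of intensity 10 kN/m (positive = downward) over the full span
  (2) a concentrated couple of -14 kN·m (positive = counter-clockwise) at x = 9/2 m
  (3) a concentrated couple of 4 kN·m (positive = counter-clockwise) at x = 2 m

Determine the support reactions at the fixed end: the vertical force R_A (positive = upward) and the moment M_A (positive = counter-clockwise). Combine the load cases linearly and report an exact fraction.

R_A = 60 kN, M_A = 190 kN·m

Load 1 — uniform load w=10 kN/m over full span:
  R_A = wL = 10·6 = 60 kN
  M_A = wL²/2 = 10·6²/2 = 180 kN·m
Load 2 — applied couple M₀=-14 kN·m at a=9/2 m (b=L-a=3/2):
  R_A = 0 kN
  M_A = -M₀ = -(-14) = 14 kN·m
Load 3 — applied couple M₀=4 kN·m at a=2 m (b=L-a=4):
  R_A = 0 kN
  M_A = -M₀ = -4 kN·m
Superposition: R_A = 60 kN, M_A = 190 kN·m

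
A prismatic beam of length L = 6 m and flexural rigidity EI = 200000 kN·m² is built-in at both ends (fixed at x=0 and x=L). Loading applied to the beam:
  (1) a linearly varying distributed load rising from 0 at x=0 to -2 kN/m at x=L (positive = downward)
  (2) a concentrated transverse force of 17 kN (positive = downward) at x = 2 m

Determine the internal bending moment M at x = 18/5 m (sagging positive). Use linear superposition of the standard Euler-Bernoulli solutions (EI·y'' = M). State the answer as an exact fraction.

M(18/5) = 1726/1125 kN·m

Load 1 — triangular load w₀=-2 kN/m (0→w₀ over full span):
  M_1 = 3w₀Lx/20 - w₀L²/30 - w₀x³/(6L) = 3·(-2)·6·(18/5)/20 - (-2)·6²/30 - (-2)·(18/5)³/(6·6) = -186/125 kN·m
Load 2 — point force P=17 kN at a=2 m (b=L-a=4):
  M_2 = Pa²(a+3b)(L-x)/L³ - Pa²b/L²  [x>a] = 17·2²·(2+3·4)·(6-(18/5))/6³ - 17·2²·4/6² = 136/45 kN·m
Superposition: M = Σ M_i = 1726/1125 kN·m ≈ 1.534222 kN·m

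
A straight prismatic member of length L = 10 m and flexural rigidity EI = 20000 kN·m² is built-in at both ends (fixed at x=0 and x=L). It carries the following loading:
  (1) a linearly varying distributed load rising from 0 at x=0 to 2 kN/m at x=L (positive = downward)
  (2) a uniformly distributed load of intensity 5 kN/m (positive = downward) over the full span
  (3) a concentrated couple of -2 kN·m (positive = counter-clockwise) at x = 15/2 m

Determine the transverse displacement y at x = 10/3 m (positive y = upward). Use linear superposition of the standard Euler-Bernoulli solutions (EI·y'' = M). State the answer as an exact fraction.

Load 1 — triangular load w₀=2 kN/m (0→w₀ over full span):
  y_1 = -w₀x²(L-x)²(x+2L)/(120LEI) = -2·(10/3)²·(10-(10/3))²·((10/3)+2·10)/(120·10·20000) = -7/7290 m
Load 2 — uniform load w=5 kN/m over full span:
  y_2 = -wx²(L-x)²/(24EI) = -5·(10/3)²·(10-(10/3))²/(24·20000) = -5/972 m
Load 3 — applied couple M₀=-2 kN·m at a=15/2 m (b=L-a=5/2):
  y_3 = (R_Ax³/6 - M_Ax²/2)/EI  [x≤a] with R_A=-9/40, M_A=-5/8 = ((-9/40)·(10/3)³/6 - (-5/8)·(10/3)²/2)/20000 = 1/9600 m
Superposition: y = Σ y_i = -13997/2332800 m ≈ -0.006000 m

y(10/3) = -13997/2332800 m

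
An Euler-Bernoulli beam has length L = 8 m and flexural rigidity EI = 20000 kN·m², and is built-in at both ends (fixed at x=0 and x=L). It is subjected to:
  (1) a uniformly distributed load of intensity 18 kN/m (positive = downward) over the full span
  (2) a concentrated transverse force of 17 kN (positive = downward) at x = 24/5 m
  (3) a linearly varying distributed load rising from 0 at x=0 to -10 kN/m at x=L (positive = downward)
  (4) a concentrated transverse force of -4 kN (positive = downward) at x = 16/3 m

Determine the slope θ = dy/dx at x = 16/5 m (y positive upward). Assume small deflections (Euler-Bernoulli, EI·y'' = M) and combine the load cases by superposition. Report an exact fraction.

Load 1 — uniform load w=18 kN/m over full span:
  θ_1 = -wx(L-x)(L-2x)/(12EI) = -18·(16/5)·(8-(16/5))·(8-2·(16/5))/(12·20000) = -144/78125 rad
Load 2 — point force P=17 kN at a=24/5 m (b=L-a=16/5):
  θ_2 = -Pb²x(2aL-(3a+b)x)/(2L³EI)  [x≤a] = -17·(16/5)²·(16/5)·(2·(24/5)·8-(3·(24/5)+(16/5))·(16/5))/(2·8³·20000) = -1088/1953125 rad
Load 3 — triangular load w₀=-10 kN/m (0→w₀ over full span):
  θ_3 = -w₀(2x(L-x)(L-2x)(x+2L)+x²(L-x)²)/(120LEI) = -(-10)·(2·(16/5)·(8-(16/5))·(8-2·(16/5))·((16/5)+2·8)+(16/5)²·(8-(16/5))²)/(120·8·20000) = 48/78125 rad
Load 4 — point force P=-4 kN at a=16/3 m (b=L-a=8/3):
  θ_4 = -Pb²x(2aL-(3a+b)x)/(2L³EI)  [x≤a] = -(-4)·(8/3)²·(16/5)·(2·(16/3)·8-(3·(16/3)+(8/3))·(16/5))/(2·8³·20000) = 16/140625 rad
Superposition: θ = Σ θ_i = -29392/17578125 rad ≈ -0.001672 rad

θ(16/5) = -29392/17578125 rad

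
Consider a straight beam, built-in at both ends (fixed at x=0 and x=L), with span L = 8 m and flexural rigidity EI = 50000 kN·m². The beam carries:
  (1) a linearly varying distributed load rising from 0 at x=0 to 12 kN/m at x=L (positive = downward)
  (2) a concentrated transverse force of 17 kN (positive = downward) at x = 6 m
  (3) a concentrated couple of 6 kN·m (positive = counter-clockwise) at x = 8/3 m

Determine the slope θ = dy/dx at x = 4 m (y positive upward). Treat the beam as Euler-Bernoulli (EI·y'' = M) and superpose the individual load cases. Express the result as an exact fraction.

θ(4) = -149/1000000 rad

Load 1 — triangular load w₀=12 kN/m (0→w₀ over full span):
  θ_1 = -w₀(2x(L-x)(L-2x)(x+2L)+x²(L-x)²)/(120LEI) = -12·(2·4·(8-4)·(8-2·4)·(4+2·8)+4²·(8-4)²)/(120·8·50000) = -1/15625 rad
Load 2 — point force P=17 kN at a=6 m (b=L-a=2):
  θ_2 = -Pb²x(2aL-(3a+b)x)/(2L³EI)  [x≤a] = -17·2²·4·(2·6·8-(3·6+2)·4)/(2·8³·50000) = -17/200000 rad
Load 3 — applied couple M₀=6 kN·m at a=8/3 m (b=L-a=16/3):
  θ_3 = (R_Ax²/2 - M_Ax - M₀(x-a))/EI  [x>a] with R_A=1, M_A=0 = (1·4²/2 - 0·4 - 6·(4-(8/3)))/50000 = 0 rad
Superposition: θ = Σ θ_i = -149/1000000 rad ≈ -0.000149 rad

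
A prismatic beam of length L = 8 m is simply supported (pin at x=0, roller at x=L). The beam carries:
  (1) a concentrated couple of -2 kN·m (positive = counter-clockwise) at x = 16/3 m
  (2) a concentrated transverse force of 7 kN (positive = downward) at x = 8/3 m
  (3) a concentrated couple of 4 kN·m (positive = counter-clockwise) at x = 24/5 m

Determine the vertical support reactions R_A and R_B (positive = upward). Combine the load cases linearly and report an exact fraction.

Load 1 — applied couple M₀=-2 kN·m at a=16/3 m (b=L-a=8/3):
  R_A = M₀/L = (-2)/8 = -1/4 kN
  R_B = -M₀/L = -(-2)/8 = 1/4 kN
Load 2 — point force P=7 kN at a=8/3 m (b=L-a=16/3):
  R_A = Pb/L = 7·(16/3)/8 = 14/3 kN
  R_B = Pa/L = 7·(8/3)/8 = 7/3 kN
Load 3 — applied couple M₀=4 kN·m at a=24/5 m (b=L-a=16/5):
  R_A = M₀/L = 4/8 = 1/2 kN
  R_B = -M₀/L = -4/8 = -1/2 kN
Superposition: R_A = 59/12 kN, R_B = 25/12 kN

R_A = 59/12 kN, R_B = 25/12 kN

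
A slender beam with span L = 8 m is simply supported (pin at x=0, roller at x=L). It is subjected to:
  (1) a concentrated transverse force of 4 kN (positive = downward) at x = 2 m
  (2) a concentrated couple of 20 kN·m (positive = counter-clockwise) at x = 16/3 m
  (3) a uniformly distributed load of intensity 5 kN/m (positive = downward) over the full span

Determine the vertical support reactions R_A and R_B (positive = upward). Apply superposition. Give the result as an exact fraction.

R_A = 51/2 kN, R_B = 37/2 kN

Load 1 — point force P=4 kN at a=2 m (b=L-a=6):
  R_A = Pb/L = 4·6/8 = 3 kN
  R_B = Pa/L = 4·2/8 = 1 kN
Load 2 — applied couple M₀=20 kN·m at a=16/3 m (b=L-a=8/3):
  R_A = M₀/L = 20/8 = 5/2 kN
  R_B = -M₀/L = -20/8 = -5/2 kN
Load 3 — uniform load w=5 kN/m over full span:
  R_A = wL/2 = 5·8/2 = 20 kN
  R_B = wL/2 = 5·8/2 = 20 kN
Superposition: R_A = 51/2 kN, R_B = 37/2 kN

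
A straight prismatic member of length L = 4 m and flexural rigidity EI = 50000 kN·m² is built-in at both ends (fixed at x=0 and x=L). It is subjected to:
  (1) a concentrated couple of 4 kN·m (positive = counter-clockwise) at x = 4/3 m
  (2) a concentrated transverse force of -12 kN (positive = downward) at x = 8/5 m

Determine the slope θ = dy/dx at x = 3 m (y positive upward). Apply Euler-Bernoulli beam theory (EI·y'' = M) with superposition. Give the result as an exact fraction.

Load 1 — applied couple M₀=4 kN·m at a=4/3 m (b=L-a=8/3):
  θ_1 = (R_Ax²/2 - M_Ax - M₀(x-a))/EI  [x>a] with R_A=4/3, M_A=0 = ((4/3)·3²/2 - 0·3 - 4·(3-(4/3)))/50000 = -1/75000 rad
Load 2 — point force P=-12 kN at a=8/5 m (b=L-a=12/5):
  θ_2 = Pa²(L-x)(2bL-(3b+a)(L-x))/(2L³EI)  [x>a] = (-12)·(8/5)²·(4-3)·(2·(12/5)·4-(3·(12/5)+(8/5))·(4-3))/(2·4³·50000) = -39/781250 rad
Superposition: θ = Σ θ_i = -593/9375000 rad ≈ -0.000063 rad

θ(3) = -593/9375000 rad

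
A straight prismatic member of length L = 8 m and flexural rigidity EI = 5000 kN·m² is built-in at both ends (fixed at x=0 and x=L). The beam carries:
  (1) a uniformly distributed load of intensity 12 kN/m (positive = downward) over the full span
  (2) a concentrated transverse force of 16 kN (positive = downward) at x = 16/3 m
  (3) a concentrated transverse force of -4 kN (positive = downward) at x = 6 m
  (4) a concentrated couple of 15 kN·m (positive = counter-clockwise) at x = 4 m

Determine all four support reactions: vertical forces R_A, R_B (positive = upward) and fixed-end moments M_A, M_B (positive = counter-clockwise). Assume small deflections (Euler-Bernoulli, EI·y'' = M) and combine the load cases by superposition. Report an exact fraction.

R_A = 23473/432 kN, M_A = 8179/108 kN·m, R_B = 23183/432 kN, M_B = -8069/108 kN·m

Load 1 — uniform load w=12 kN/m over full span:
  R_A = wL/2 = 12·8/2 = 48 kN
  M_A = wL²/12 = 12·8²/12 = 64 kN·m
  R_B = wL/2 = 12·8/2 = 48 kN
  M_B = -wL²/12 = -12·8²/12 = -64 kN·m
Load 2 — point force P=16 kN at a=16/3 m (b=L-a=8/3):
  R_A = Pb²(3a+b)/L³ = 16·(8/3)²·(3·(16/3)+(8/3))/8³ = 112/27 kN
  M_A = Pab²/L² = 16·(16/3)·(8/3)²/8² = 256/27 kN·m
  R_B = Pa²(a+3b)/L³ = 16·(16/3)²·((16/3)+3·(8/3))/8³ = 320/27 kN
  M_B = -Pa²b/L² = -16·(16/3)²·(8/3)/8² = -512/27 kN·m
Load 3 — point force P=-4 kN at a=6 m (b=L-a=2):
  R_A = Pb²(3a+b)/L³ = (-4)·2²·(3·6+2)/8³ = -5/8 kN
  M_A = Pab²/L² = (-4)·6·2²/8² = -3/2 kN·m
  R_B = Pa²(a+3b)/L³ = (-4)·6²·(6+3·2)/8³ = -27/8 kN
  M_B = -Pa²b/L² = -(-4)·6²·2/8² = 9/2 kN·m
Load 4 — applied couple M₀=15 kN·m at a=4 m (b=L-a=4):
  R_A = 6M₀ab/L³ = 6·15·4·4/8³ = 45/16 kN
  M_A = M₀b(2a-b)/L² = 15·4·(2·4-4)/8² = 15/4 kN·m
  R_B = -6M₀ab/L³ = -6·15·4·4/8³ = -45/16 kN
  M_B = M₀a(2b-a)/L² = 15·4·(2·4-4)/8² = 15/4 kN·m
Superposition: R_A = 23473/432 kN, M_A = 8179/108 kN·m, R_B = 23183/432 kN, M_B = -8069/108 kN·m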